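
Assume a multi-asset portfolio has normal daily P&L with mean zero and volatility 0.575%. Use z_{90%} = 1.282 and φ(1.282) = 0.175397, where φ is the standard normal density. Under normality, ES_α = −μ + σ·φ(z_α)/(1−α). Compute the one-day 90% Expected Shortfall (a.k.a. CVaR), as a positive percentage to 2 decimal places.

1.01%

Tail multiplier: φ(z)/(1−α) = 0.175397 / 0.1 = 1.754.
ES = 0.575% × 1.754 = 1.009%.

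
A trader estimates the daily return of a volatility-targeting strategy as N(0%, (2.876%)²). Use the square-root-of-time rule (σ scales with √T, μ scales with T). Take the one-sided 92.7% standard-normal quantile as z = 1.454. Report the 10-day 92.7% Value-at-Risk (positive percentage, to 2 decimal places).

13.22%

σ_{10d} = 2.876% × √10 = 9.095%.
VaR = 1.454 × 9.095% = 13.224%.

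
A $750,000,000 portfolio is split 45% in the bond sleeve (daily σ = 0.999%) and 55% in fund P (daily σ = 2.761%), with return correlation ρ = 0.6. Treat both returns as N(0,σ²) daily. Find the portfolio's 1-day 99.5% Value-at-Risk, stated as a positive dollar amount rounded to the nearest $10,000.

σ_p² = 0.45²·0.999² + 0.55²·2.761² + 2·0.6·0.45·0.55·0.999·2.761 = 3.3273 (%²).
σ_p = √3.3273 = 1.824%.
At 99.5%, z = 2.576.
VaR = 2.576 × 1.824% = 4.699%; on $750,000,000 that is $35,242,500.

$35,240,000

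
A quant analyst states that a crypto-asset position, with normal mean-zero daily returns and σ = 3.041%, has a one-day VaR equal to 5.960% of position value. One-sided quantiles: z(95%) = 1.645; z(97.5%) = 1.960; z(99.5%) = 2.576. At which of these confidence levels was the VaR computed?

97.5%

Implied z = VaR/σ = 5.960 / 3.041 = 1.960.
This matches z(97.5%) = 1.960.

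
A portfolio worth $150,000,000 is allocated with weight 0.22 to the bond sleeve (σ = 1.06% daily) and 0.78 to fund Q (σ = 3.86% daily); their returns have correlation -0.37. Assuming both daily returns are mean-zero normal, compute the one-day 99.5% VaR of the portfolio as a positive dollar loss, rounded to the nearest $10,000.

σ_p² = 0.22²·1.06² + 0.78²·3.86² + 2·-0.37·0.22·0.78·1.06·3.86 = 8.5997 (%²).
σ_p = √8.5997 = 2.933%.
At 99.5%, z = 2.576.
VaR = 2.576 × 2.933% = 7.555%; on $150,000,000 that is $11,332,500.

$11,330,000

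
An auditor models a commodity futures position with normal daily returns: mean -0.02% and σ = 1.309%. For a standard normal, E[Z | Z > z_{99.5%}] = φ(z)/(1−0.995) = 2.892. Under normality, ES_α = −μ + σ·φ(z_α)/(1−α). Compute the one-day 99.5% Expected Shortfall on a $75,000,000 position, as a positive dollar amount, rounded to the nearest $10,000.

$2,850,000

ES = −(-0.02%) + 1.309% × 2.892 = 3.806%.
On $75,000,000: 0.03806 × $75,000,000 = $2,854,500.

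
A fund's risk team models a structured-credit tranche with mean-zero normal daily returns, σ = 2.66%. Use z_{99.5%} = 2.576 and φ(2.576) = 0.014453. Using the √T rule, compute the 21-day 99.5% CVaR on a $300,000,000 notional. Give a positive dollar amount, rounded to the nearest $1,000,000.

$106,000,000

σ_{21d} = 2.66% × √21 = 12.190%.
ES multiplier = φ(z)/(1−α) = 0.014453/0.005 = 2.891.
ES = 12.190% × 2.891 = 35.241%; on $300,000,000: $105,723,000.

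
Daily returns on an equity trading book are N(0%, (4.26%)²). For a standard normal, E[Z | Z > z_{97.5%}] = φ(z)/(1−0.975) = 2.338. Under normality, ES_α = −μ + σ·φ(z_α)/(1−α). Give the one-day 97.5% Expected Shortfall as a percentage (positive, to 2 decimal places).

ES = 4.26% × 2.338 = 9.960%.

9.96%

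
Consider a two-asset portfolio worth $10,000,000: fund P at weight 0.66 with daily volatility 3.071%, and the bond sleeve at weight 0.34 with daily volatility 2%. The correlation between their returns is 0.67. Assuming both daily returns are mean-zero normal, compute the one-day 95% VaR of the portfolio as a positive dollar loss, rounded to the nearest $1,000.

$417,000

σ_p² = 0.66²·3.071² + 0.34²·2² + 2·0.67·0.66·0.34·3.071·2 = 6.4174 (%²).
σ_p = √6.4174 = 2.533%.
At 95%, z = 1.645.
VaR = 1.645 × 2.533% = 4.167%; on $10,000,000 that is $416,700.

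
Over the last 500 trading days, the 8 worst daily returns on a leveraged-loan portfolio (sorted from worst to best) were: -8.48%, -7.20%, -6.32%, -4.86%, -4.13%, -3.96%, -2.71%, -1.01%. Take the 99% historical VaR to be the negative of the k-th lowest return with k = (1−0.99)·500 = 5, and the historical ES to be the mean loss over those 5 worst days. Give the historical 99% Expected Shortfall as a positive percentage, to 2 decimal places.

6.20%

The 5 worst returns sum to -30.99%.
ES = −(-30.99%) / 5 = 6.198% ≈ 6.20%.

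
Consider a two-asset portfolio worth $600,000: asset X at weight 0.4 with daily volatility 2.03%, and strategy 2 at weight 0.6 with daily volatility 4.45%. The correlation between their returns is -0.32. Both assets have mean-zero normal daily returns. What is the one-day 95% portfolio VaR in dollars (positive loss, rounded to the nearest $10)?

$24,970

σ_p² = 0.4²·2.03² + 0.6²·4.45² + 2·-0.32·0.4·0.6·2.03·4.45 = 6.4007 (%²).
σ_p = √6.4007 = 2.530%.
At 95%, z = 1.645.
VaR = 1.645 × 2.530% = 4.162%; on $600,000 that is $24,972.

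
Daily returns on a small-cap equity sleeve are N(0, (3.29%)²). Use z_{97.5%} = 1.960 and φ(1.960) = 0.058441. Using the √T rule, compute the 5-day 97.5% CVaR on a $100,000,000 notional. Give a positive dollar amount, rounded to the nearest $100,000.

σ_{5d} = 3.29% × √5 = 7.357%.
ES multiplier = φ(z)/(1−α) = 0.058441/0.025 = 2.338.
ES = 7.357% × 2.338 = 17.201%; on $100,000,000: $17,201,000.

$17,200,000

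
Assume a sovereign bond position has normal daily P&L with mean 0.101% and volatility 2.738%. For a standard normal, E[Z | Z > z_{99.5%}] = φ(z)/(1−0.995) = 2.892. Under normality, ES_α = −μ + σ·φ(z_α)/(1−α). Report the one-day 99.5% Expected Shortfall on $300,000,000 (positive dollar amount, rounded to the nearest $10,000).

ES = −(0.101%) + 2.738% × 2.892 = 7.817%.
On $300,000,000: 0.07817 × $300,000,000 = $23,451,000.

$23,450,000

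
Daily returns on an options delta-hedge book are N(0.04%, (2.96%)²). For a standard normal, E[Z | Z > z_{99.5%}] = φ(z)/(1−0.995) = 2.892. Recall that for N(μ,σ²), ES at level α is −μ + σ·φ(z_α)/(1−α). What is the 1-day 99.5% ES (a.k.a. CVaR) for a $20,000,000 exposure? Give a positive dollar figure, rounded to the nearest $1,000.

ES = −(0.04%) + 2.96% × 2.892 = 8.520%.
On $20,000,000: 0.08520 × $20,000,000 = $1,704,000.

$1,704,000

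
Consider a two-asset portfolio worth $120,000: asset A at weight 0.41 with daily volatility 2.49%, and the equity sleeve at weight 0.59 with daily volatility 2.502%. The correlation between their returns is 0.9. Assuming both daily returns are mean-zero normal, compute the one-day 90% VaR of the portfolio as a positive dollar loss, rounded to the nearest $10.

σ_p² = 0.41²·2.49² + 0.59²·2.502² + 2·0.9·0.41·0.59·2.49·2.502 = 5.9340 (%²).
σ_p = √5.9340 = 2.436%.
At 90%, z = 1.282.
VaR = 1.282 × 2.436% = 3.123%; on $120,000 that is $3,748.

$3,750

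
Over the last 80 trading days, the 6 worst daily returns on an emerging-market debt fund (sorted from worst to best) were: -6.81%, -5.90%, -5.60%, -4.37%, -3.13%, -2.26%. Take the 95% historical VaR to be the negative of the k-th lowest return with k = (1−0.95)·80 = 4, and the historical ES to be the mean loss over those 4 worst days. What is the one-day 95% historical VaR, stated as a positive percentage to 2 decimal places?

k = 4; the 4th lowest return is -4.37%, so VaR = 4.37%.

4.37%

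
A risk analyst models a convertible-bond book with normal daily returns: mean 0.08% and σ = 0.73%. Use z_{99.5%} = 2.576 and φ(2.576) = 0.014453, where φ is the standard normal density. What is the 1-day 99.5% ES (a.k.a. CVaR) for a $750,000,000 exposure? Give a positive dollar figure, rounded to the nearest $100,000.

Tail multiplier: φ(z)/(1−α) = 0.014453 / 0.005 = 2.891.
ES = −(0.08%) + 0.73% × 2.891 = 2.030%.
On $750,000,000: 0.02030 × $750,000,000 = $15,225,000.

$15,200,000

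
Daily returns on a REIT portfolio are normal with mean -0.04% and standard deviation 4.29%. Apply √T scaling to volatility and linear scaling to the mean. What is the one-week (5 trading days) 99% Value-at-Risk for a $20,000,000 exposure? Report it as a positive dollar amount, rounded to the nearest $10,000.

$4,500,000

At 99%, z = 2.326.
σ_{5d} = 4.29% × √5 = 9.593%; μ_{5d} = 5 × -0.04% = -0.200%.
VaR = −(-0.200%) + 2.326 × 9.593% = 22.513%.
On $20,000,000: 0.22513 × $20,000,000 = $4,502,600.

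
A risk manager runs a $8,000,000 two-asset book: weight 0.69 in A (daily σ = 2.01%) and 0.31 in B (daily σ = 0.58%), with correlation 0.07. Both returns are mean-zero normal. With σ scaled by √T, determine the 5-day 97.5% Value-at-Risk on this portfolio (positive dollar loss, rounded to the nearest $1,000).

$495,000

σ_p = √(0.69²·2.01² + 0.31²·0.58² + 2·0.07·0.69·0.31·2.01·0.58) = 1.411%.
σ_{5d} = 1.411% × √5 = 3.155%.
z(97.5%) = 1.960.
VaR = 1.960 × 3.155% = 6.184%; on $8,000,000 that is $494,720.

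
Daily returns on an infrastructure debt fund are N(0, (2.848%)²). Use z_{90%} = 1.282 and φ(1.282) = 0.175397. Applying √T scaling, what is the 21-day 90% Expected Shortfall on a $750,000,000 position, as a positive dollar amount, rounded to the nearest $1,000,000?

σ_{21d} = 2.848% × √21 = 13.051%.
ES multiplier = φ(z)/(1−α) = 0.175397/0.1 = 1.754.
ES = 13.051% × 1.754 = 22.891%; on $750,000,000: $171,682,500.

$172,000,000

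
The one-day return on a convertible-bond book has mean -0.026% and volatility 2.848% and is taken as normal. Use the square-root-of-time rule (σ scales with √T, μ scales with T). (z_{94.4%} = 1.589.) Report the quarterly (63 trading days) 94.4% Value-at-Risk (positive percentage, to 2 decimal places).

37.56%

σ_{63d} = 2.848% × √63 = 22.605%; μ_{63d} = 63 × -0.026% = -1.638%.
VaR = −(-1.638%) + 1.589 × 22.605% = 37.557%.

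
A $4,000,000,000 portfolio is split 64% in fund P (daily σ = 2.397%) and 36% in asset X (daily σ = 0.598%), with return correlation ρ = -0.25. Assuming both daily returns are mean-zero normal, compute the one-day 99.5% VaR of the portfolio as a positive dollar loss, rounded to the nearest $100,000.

$154,000,000

σ_p² = 0.64²·2.397² + 0.36²·0.598² + 2·-0.25·0.64·0.36·2.397·0.598 = 2.2346 (%²).
σ_p = √2.2346 = 1.495%.
At 99.5%, z = 2.576.
VaR = 2.576 × 1.495% = 3.851%; on $4,000,000,000 that is $154,040,000.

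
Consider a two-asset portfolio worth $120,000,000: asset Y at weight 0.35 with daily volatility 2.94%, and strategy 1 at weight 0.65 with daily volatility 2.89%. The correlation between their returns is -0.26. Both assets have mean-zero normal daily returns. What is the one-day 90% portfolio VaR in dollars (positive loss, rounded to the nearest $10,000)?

$2,910,000

σ_p² = 0.35²·2.94² + 0.65²·2.89² + 2·-0.26·0.35·0.65·2.94·2.89 = 3.5825 (%²).
σ_p = √3.5825 = 1.893%.
At 90%, z = 1.282.
VaR = 1.282 × 1.893% = 2.427%; on $120,000,000 that is $2,912,400.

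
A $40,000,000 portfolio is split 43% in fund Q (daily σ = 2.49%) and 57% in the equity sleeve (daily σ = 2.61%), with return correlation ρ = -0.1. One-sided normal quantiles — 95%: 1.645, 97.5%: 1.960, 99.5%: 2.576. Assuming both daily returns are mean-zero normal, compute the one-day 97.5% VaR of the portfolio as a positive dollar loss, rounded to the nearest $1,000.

σ_p² = 0.43²·2.49² + 0.57²·2.61² + 2·-0.1·0.43·0.57·2.49·2.61 = 3.0411 (%²).
σ_p = √3.0411 = 1.744%.
VaR = 1.960 × 1.744% = 3.418%; on $40,000,000 that is $1,367,200.

$1,367,000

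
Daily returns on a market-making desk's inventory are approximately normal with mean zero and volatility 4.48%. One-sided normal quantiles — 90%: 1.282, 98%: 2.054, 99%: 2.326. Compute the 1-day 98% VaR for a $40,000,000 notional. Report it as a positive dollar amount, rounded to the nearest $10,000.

VaR = z·σ = 2.054 × 4.48% = 9.202%.
On $40,000,000: 0.09202 × $40,000,000 = $3,680,800.

$3,680,000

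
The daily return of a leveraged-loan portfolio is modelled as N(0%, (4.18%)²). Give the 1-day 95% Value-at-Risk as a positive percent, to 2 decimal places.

6.88%

At 95% one-sided, z = 1.645.
VaR = z·σ = 1.645 × 4.18% = 6.876%.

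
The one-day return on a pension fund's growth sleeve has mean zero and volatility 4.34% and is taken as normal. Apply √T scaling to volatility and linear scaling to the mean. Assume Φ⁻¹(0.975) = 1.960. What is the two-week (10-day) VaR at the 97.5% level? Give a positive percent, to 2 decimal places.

σ_{10d} = 4.34% × √10 = 13.724%.
VaR = 1.960 × 13.724% = 26.899%.

26.90%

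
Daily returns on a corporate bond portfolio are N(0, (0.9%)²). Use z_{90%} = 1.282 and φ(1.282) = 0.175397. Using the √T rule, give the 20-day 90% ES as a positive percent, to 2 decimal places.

7.06%

σ_{20d} = 0.9% × √20 = 4.025%.
ES multiplier = φ(z)/(1−α) = 0.175397/0.1 = 1.754.
ES = 4.025% × 1.754 = 7.060%.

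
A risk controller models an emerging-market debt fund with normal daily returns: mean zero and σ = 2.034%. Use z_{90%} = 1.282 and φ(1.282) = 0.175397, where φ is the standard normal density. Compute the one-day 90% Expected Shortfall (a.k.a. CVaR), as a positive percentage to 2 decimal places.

Tail multiplier: φ(z)/(1−α) = 0.175397 / 0.1 = 1.754.
ES = 2.034% × 1.754 = 3.568%.

3.57%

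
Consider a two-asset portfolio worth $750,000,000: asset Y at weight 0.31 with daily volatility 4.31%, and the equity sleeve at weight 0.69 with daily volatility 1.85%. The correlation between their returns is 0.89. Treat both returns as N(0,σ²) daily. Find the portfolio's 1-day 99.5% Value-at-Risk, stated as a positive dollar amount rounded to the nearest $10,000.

$49,070,000

σ_p² = 0.31²·4.31² + 0.69²·1.85² + 2·0.89·0.31·0.69·4.31·1.85 = 6.4505 (%²).
σ_p = √6.4505 = 2.540%.
At 99.5%, z = 2.576.
VaR = 2.576 × 2.540% = 6.543%; on $750,000,000 that is $49,072,500.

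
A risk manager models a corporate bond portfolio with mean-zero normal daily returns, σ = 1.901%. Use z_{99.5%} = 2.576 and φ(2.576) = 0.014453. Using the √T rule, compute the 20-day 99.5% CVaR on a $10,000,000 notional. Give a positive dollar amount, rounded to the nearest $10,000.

σ_{20d} = 1.901% × √20 = 8.502%.
ES multiplier = φ(z)/(1−α) = 0.014453/0.005 = 2.891.
ES = 8.502% × 2.891 = 24.579%; on $10,000,000: $2,457,900.

$2,460,000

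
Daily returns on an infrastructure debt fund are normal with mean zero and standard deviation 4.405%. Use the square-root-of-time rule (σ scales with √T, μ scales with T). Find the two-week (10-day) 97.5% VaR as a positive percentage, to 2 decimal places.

27.30%

At 97.5%, z = 1.960.
σ_{10d} = 4.405% × √10 = 13.930%.
VaR = 1.960 × 13.930% = 27.303%.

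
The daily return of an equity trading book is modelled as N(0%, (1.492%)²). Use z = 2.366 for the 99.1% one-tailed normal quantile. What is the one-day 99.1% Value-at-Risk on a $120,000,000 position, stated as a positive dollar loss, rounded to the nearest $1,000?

VaR = z·σ = 2.366 × 1.492% = 3.530%.
On $120,000,000: 0.03530 × $120,000,000 = $4,236,000.

$4,236,000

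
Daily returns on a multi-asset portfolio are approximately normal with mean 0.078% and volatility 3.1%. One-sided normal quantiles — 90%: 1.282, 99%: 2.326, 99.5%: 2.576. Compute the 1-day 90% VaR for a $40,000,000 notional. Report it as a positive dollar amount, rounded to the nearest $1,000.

$1,558,000

VaR = −μ + z·σ = −(0.078%) + 1.282 × 3.1% = 3.896%.
On $40,000,000: 0.03896 × $40,000,000 = $1,558,400.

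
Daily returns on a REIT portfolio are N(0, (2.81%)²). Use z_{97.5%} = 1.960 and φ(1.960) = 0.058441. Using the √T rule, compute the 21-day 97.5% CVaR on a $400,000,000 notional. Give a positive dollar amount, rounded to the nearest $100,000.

$120,400,000

σ_{21d} = 2.81% × √21 = 12.877%.
ES multiplier = φ(z)/(1−α) = 0.058441/0.025 = 2.338.
ES = 12.877% × 2.338 = 30.106%; on $400,000,000: $120,424,000.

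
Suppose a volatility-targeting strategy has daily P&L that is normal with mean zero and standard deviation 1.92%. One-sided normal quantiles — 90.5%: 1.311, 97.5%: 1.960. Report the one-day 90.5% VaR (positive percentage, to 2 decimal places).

VaR = z·σ = 1.311 × 1.92% = 2.517%.

2.52%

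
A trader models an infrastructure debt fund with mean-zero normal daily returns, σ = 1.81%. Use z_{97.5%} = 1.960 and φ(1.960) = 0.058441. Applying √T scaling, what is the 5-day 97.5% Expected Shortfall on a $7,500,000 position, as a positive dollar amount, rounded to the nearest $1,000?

σ_{5d} = 1.81% × √5 = 4.047%.
ES multiplier = φ(z)/(1−α) = 0.058441/0.025 = 2.338.
ES = 4.047% × 2.338 = 9.462%; on $7,500,000: $709,650.

$710,000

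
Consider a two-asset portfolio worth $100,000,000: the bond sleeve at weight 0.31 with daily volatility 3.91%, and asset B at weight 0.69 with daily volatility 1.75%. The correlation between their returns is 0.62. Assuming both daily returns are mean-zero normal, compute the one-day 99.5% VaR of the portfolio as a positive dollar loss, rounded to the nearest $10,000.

$5,610,000

σ_p² = 0.31²·3.91² + 0.69²·1.75² + 2·0.62·0.31·0.69·3.91·1.75 = 4.7421 (%²).
σ_p = √4.7421 = 2.178%.
At 99.5%, z = 2.576.
VaR = 2.576 × 2.178% = 5.611%; on $100,000,000 that is $5,611,000.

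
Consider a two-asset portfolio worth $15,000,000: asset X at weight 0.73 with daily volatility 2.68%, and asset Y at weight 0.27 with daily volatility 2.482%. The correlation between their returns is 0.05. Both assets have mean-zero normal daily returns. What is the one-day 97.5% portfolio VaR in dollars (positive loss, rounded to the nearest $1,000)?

σ_p² = 0.73²·2.68² + 0.27²·2.482² + 2·0.05·0.73·0.27·2.68·2.482 = 4.4077 (%²).
σ_p = √4.4077 = 2.099%.
At 97.5%, z = 1.960.
VaR = 1.960 × 2.099% = 4.114%; on $15,000,000 that is $617,100.

$617,000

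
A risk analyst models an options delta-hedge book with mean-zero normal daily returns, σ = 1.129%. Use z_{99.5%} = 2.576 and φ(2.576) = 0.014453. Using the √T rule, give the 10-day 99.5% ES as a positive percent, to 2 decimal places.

σ_{10d} = 1.129% × √10 = 3.570%.
ES multiplier = φ(z)/(1−α) = 0.014453/0.005 = 2.891.
ES = 3.570% × 2.891 = 10.321%.

10.32%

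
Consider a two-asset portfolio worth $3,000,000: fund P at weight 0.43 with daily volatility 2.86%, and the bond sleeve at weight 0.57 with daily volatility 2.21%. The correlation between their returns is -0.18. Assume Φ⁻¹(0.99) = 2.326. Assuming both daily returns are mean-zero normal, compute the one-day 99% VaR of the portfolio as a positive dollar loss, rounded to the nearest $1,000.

σ_p² = 0.43²·2.86² + 0.57²·2.21² + 2·-0.18·0.43·0.57·2.86·2.21 = 2.5415 (%²).
σ_p = √2.5415 = 1.594%.
VaR = 2.326 × 1.594% = 3.708%; on $3,000,000 that is $111,240.

$111,000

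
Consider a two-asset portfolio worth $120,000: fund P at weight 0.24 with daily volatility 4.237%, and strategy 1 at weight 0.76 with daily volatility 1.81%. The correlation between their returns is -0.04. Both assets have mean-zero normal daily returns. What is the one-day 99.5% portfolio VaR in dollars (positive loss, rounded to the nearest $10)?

σ_p² = 0.24²·4.237² + 0.76²·1.81² + 2·-0.04·0.24·0.76·4.237·1.81 = 2.8144 (%²).
σ_p = √2.8144 = 1.678%.
At 99.5%, z = 2.576.
VaR = 2.576 × 1.678% = 4.323%; on $120,000 that is $5,188.

$5,190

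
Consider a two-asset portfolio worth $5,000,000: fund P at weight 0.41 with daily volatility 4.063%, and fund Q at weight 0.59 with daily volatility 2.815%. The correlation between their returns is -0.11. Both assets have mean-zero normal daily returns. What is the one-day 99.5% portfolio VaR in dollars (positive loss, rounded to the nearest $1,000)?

$286,000

σ_p² = 0.41²·4.063² + 0.59²·2.815² + 2·-0.11·0.41·0.59·4.063·2.815 = 4.9247 (%²).
σ_p = √4.9247 = 2.219%.
At 99.5%, z = 2.576.
VaR = 2.576 × 2.219% = 5.716%; on $5,000,000 that is $285,800.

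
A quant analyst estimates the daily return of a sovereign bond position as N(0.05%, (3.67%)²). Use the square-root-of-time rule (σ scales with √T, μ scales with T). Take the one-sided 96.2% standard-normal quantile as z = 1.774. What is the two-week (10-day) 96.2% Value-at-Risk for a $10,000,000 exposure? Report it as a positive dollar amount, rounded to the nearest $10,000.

σ_{10d} = 3.67% × √10 = 11.606%; μ_{10d} = 10 × 0.05% = 0.500%.
VaR = −(0.500%) + 1.774 × 11.606% = 20.089%.
On $10,000,000: 0.20089 × $10,000,000 = $2,008,900.

$2,010,000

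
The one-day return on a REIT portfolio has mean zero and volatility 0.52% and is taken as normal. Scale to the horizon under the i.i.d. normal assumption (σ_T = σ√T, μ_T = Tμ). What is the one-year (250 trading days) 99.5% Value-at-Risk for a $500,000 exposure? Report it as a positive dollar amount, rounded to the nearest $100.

$105,900

At 99.5%, z = 2.576.
σ_{250d} = 0.52% × √250 = 8.222%.
VaR = 2.576 × 8.222% = 21.180%.
On $500,000: 0.21180 × $500,000 = $105,900.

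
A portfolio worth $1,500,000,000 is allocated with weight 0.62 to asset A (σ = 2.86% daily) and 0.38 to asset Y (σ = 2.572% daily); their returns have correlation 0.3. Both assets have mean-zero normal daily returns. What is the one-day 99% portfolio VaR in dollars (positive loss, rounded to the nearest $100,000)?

$79,100,000

σ_p² = 0.62²·2.86² + 0.38²·2.572² + 2·0.3·0.62·0.38·2.86·2.572 = 5.1393 (%²).
σ_p = √5.1393 = 2.267%.
At 99%, z = 2.326.
VaR = 2.326 × 2.267% = 5.273%; on $1,500,000,000 that is $79,095,000.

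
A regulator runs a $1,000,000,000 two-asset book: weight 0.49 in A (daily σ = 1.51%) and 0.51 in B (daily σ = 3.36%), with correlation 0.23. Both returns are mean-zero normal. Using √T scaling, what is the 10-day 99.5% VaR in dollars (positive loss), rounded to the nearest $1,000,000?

σ_p = √(0.49²·1.51² + 0.51²·3.36² + 2·0.23·0.49·0.51·1.51·3.36) = 2.017%.
σ_{10d} = 2.017% × √10 = 6.378%.
z(99.5%) = 2.576.
VaR = 2.576 × 6.378% = 16.430%; on $1,000,000,000 that is $164,300,000.

$164,000,000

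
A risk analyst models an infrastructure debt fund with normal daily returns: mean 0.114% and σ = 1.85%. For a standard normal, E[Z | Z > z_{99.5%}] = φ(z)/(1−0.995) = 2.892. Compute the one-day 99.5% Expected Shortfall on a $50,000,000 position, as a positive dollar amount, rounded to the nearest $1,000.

$2,618,000

ES = −(0.114%) + 1.85% × 2.892 = 5.236%.
On $50,000,000: 0.05236 × $50,000,000 = $2,618,000.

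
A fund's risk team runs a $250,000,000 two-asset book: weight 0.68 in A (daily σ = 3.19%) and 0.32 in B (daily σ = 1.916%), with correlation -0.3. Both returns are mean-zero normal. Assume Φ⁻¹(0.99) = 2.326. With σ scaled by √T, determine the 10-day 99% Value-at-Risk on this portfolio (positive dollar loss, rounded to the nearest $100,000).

σ_p = √(0.68²·3.19² + 0.32²·1.916² + 2·-0.3·0.68·0.32·3.19·1.916) = 2.070%.
σ_{10d} = 2.070% × √10 = 6.546%.
VaR = 2.326 × 6.546% = 15.226%; on $250,000,000 that is $38,065,000.

$38,100,000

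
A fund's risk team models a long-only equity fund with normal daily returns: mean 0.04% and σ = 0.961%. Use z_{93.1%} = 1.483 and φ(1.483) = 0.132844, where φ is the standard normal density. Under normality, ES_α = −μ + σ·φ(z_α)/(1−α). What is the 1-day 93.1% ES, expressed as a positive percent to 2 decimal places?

Tail multiplier: φ(z)/(1−α) = 0.132844 / 0.069 = 1.925.
ES = −(0.04%) + 0.961% × 1.925 = 1.810%.

1.81%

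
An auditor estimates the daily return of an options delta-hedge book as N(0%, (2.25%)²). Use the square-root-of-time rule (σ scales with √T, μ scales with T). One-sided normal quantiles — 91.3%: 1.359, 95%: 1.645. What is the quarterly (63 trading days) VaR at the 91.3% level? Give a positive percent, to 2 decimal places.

24.27%

σ_{63d} = 2.25% × √63 = 17.859%.
VaR = 1.359 × 17.859% = 24.270%.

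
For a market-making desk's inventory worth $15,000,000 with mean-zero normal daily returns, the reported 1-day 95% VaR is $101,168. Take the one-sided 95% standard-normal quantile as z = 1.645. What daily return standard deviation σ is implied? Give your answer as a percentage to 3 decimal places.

0.410%

VaR as a fraction: $101,168 / $15,000,000 = 0.674%.
σ = VaR / z = 0.674% / 1.645 = 0.410%.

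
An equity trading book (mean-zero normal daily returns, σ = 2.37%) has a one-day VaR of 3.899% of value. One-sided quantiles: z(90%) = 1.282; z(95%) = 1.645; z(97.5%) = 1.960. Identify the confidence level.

Implied z = VaR/σ = 3.899 / 2.37 = 1.645.
This matches z(95%) = 1.645.

95%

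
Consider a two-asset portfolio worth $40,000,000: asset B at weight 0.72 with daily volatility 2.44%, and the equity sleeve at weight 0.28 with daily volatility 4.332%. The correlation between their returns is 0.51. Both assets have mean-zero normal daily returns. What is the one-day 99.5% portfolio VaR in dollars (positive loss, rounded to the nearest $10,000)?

σ_p² = 0.72²·2.44² + 0.28²·4.332² + 2·0.51·0.72·0.28·2.44·4.332 = 6.7312 (%²).
σ_p = √6.7312 = 2.594%.
At 99.5%, z = 2.576.
VaR = 2.576 × 2.594% = 6.682%; on $40,000,000 that is $2,672,800.

$2,670,000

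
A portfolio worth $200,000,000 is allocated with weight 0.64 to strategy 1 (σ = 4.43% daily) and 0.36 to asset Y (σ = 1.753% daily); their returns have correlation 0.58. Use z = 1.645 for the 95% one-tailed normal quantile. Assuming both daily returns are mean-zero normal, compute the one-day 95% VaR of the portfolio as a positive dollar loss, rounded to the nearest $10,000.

$10,670,000

σ_p² = 0.64²·4.43² + 0.36²·1.753² + 2·0.58·0.64·0.36·4.43·1.753 = 10.5121 (%²).
σ_p = √10.5121 = 3.242%.
VaR = 1.645 × 3.242% = 5.333%; on $200,000,000 that is $10,666,000.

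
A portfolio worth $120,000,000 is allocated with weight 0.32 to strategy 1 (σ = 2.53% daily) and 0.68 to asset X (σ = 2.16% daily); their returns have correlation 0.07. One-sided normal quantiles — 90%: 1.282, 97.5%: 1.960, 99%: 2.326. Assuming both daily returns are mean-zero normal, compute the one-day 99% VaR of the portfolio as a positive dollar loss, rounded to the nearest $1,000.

σ_p² = 0.32²·2.53² + 0.68²·2.16² + 2·0.07·0.32·0.68·2.53·2.16 = 2.9793 (%²).
σ_p = √2.9793 = 1.726%.
VaR = 2.326 × 1.726% = 4.015%; on $120,000,000 that is $4,818,000.

$4,818,000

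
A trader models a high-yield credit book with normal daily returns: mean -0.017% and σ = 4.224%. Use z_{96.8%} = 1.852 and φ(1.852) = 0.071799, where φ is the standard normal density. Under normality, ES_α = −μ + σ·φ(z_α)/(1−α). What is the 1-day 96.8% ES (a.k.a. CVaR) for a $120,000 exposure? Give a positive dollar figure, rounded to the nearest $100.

Tail multiplier: φ(z)/(1−α) = 0.071799 / 0.032 = 2.244.
ES = −(-0.017%) + 4.224% × 2.244 = 9.496%.
On $120,000: 0.09496 × $120,000 = $11,395.

$11,400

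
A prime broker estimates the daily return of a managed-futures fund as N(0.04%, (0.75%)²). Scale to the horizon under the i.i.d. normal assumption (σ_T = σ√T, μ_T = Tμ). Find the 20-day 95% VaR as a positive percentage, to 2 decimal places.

4.72%

At 95%, z = 1.645.
σ_{20d} = 0.75% × √20 = 3.354%; μ_{20d} = 20 × 0.04% = 0.800%.
VaR = −(0.800%) + 1.645 × 3.354% = 4.717%.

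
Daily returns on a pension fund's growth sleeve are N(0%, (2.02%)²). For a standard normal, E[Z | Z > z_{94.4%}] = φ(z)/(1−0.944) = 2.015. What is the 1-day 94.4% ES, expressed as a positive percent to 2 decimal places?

ES = 2.02% × 2.015 = 4.070%.

4.07%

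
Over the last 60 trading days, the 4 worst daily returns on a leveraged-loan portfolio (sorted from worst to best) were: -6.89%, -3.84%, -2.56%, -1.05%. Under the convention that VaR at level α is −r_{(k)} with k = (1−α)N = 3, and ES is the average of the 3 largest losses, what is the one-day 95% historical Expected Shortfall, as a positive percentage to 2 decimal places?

4.43%

The 3 worst returns sum to -13.29%.
ES = −(-13.29%) / 3 = 4.43%.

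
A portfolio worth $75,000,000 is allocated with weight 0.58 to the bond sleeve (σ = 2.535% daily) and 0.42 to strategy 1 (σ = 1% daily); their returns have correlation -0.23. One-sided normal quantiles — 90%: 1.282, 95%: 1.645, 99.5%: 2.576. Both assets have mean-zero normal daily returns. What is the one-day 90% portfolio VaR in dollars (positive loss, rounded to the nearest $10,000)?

σ_p² = 0.58²·2.535² + 0.42²·1² + 2·-0.23·0.58·0.42·2.535·1 = 2.0541 (%²).
σ_p = √2.0541 = 1.433%.
VaR = 1.282 × 1.433% = 1.837%; on $75,000,000 that is $1,377,750.

$1,380,000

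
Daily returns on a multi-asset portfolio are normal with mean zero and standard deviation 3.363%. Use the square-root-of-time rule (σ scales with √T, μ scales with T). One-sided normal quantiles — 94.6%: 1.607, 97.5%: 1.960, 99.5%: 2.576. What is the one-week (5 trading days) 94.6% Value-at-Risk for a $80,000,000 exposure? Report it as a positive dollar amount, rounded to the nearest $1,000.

$9,668,000

σ_{5d} = 3.363% × √5 = 7.520%.
VaR = 1.607 × 7.520% = 12.085%.
On $80,000,000: 0.12085 × $80,000,000 = $9,668,000.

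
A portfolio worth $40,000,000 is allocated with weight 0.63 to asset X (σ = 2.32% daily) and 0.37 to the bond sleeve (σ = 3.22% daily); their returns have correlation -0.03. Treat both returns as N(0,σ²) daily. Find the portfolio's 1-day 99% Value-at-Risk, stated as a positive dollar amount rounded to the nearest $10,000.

σ_p² = 0.63²·2.32² + 0.37²·3.22² + 2·-0.03·0.63·0.37·2.32·3.22 = 3.4512 (%²).
σ_p = √3.4512 = 1.858%.
At 99%, z = 2.326.
VaR = 2.326 × 1.858% = 4.322%; on $40,000,000 that is $1,728,800.

$1,730,000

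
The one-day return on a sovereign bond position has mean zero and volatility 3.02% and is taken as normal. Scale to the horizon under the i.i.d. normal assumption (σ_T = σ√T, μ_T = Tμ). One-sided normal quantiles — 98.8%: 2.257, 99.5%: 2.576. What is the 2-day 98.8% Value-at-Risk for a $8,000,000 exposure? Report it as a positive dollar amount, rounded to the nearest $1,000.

$771,000

σ_{2d} = 3.02% × √2 = 4.271%.
VaR = 2.257 × 4.271% = 9.640%.
On $8,000,000: 0.09640 × $8,000,000 = $771,200.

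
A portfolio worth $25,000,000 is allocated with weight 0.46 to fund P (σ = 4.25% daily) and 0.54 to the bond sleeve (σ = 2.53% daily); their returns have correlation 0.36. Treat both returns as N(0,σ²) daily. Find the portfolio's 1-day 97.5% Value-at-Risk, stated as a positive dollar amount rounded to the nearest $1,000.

σ_p² = 0.46²·4.25² + 0.54²·2.53² + 2·0.36·0.46·0.54·4.25·2.53 = 7.6116 (%²).
σ_p = √7.6116 = 2.759%.
At 97.5%, z = 1.960.
VaR = 1.960 × 2.759% = 5.408%; on $25,000,000 that is $1,352,000.

$1,352,000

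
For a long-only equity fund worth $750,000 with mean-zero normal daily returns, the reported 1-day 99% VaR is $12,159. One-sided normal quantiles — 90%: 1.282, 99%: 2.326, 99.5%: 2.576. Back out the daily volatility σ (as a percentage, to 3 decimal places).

0.697%

VaR as a fraction: $12,159 / $750,000 = 1.621%.
σ = VaR / z = 1.621% / 2.326 = 0.697%.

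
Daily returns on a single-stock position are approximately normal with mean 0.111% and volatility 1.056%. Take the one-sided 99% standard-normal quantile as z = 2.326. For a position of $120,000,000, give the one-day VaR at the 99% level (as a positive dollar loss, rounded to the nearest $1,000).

VaR = −μ + z·σ = −(0.111%) + 2.326 × 1.056% = 2.345%.
On $120,000,000: 0.02345 × $120,000,000 = $2,814,000.

$2,814,000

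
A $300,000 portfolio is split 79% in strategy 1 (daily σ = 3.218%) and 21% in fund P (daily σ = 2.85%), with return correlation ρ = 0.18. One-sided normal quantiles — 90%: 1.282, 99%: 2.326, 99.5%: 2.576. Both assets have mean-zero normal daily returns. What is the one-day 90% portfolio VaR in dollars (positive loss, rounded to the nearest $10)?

$10,440

σ_p² = 0.79²·3.218² + 0.21²·2.85² + 2·0.18·0.79·0.21·3.218·2.85 = 7.3688 (%²).
σ_p = √7.3688 = 2.715%.
VaR = 1.282 × 2.715% = 3.481%; on $300,000 that is $10,443.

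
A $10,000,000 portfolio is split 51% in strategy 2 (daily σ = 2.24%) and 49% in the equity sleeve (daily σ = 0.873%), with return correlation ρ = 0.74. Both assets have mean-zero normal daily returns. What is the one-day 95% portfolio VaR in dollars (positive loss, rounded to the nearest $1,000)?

$245,000

σ_p² = 0.51²·2.24² + 0.49²·0.873² + 2·0.74·0.51·0.49·2.24·0.873 = 2.2113 (%²).
σ_p = √2.2113 = 1.487%.
At 95%, z = 1.645.
VaR = 1.645 × 1.487% = 2.446%; on $10,000,000 that is $244,600.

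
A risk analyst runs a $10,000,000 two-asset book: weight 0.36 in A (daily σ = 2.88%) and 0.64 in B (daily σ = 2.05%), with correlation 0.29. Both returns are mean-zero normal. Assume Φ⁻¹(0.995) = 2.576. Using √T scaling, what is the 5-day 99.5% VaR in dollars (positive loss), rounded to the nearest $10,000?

$1,090,000

σ_p = √(0.36²·2.88² + 0.64²·2.05² + 2·0.29·0.36·0.64·2.88·2.05) = 1.893%.
σ_{5d} = 1.893% × √5 = 4.233%.
VaR = 2.576 × 4.233% = 10.904%; on $10,000,000 that is $1,090,400.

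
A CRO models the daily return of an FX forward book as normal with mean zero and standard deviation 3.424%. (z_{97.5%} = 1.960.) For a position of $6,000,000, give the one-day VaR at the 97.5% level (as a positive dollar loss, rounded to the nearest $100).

$402,700

VaR = z·σ = 1.960 × 3.424% = 6.711%.
On $6,000,000: 0.06711 × $6,000,000 = $402,660.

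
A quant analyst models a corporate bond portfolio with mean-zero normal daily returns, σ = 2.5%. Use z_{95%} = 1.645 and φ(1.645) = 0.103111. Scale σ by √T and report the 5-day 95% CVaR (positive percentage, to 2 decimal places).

σ_{5d} = 2.5% × √5 = 5.590%.
ES multiplier = φ(z)/(1−α) = 0.103111/0.05 = 2.062.
ES = 5.590% × 2.062 = 11.527%.

11.53%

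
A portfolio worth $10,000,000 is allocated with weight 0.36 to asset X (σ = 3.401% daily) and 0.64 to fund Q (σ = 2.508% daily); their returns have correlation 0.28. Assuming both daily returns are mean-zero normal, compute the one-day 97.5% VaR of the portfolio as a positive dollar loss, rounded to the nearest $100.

σ_p² = 0.36²·3.401² + 0.64²·2.508² + 2·0.28·0.36·0.64·3.401·2.508 = 5.1760 (%²).
σ_p = √5.1760 = 2.275%.
At 97.5%, z = 1.960.
VaR = 1.960 × 2.275% = 4.459%; on $10,000,000 that is $445,900.

$445,900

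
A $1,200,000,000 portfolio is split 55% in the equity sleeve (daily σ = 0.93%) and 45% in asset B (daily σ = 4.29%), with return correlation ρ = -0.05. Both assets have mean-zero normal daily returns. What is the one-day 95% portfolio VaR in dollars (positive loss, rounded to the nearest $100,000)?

$38,900,000

σ_p² = 0.55²·0.93² + 0.45²·4.29² + 2·-0.05·0.55·0.45·0.93·4.29 = 3.8897 (%²).
σ_p = √3.8897 = 1.972%.
At 95%, z = 1.645.
VaR = 1.645 × 1.972% = 3.244%; on $1,200,000,000 that is $38,928,000.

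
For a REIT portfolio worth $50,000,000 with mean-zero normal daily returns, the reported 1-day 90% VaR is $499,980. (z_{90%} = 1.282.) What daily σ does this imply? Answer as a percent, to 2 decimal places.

0.78%

VaR as a fraction: $499,980 / $50,000,000 = 1.000%.
σ = VaR / z = 1.000% / 1.282 = 0.780%.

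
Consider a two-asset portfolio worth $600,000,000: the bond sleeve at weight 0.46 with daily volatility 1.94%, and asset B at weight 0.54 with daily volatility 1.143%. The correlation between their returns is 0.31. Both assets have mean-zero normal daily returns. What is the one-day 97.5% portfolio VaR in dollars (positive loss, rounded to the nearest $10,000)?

σ_p² = 0.46²·1.94² + 0.54²·1.143² + 2·0.31·0.46·0.54·1.94·1.143 = 1.5188 (%²).
σ_p = √1.5188 = 1.232%.
At 97.5%, z = 1.960.
VaR = 1.960 × 1.232% = 2.415%; on $600,000,000 that is $14,490,000.

$14,490,000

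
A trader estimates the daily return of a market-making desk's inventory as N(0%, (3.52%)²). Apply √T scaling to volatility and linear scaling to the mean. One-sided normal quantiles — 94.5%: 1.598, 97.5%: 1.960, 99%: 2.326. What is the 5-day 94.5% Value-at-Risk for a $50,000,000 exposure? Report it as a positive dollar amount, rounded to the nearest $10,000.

σ_{5d} = 3.52% × √5 = 7.871%.
VaR = 1.598 × 7.871% = 12.578%.
On $50,000,000: 0.12578 × $50,000,000 = $6,289,000.

$6,290,000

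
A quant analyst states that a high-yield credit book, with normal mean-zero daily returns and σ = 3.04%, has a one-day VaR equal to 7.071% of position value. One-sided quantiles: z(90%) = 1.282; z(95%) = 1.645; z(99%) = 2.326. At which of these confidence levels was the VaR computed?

Implied z = VaR/σ = 7.071 / 3.04 = 2.326.
This matches z(99%) = 2.326.

99%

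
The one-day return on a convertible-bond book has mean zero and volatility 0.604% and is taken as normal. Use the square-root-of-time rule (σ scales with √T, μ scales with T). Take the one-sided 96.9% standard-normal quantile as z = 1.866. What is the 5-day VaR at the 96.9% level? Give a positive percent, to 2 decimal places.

σ_{5d} = 0.604% × √5 = 1.351%.
VaR = 1.866 × 1.351% = 2.521%.

2.52%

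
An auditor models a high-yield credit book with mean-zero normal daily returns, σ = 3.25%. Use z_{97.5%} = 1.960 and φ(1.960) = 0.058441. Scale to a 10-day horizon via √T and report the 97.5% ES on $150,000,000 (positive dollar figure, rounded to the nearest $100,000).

σ_{10d} = 3.25% × √10 = 10.277%.
ES multiplier = φ(z)/(1−α) = 0.058441/0.025 = 2.338.
ES = 10.277% × 2.338 = 24.028%; on $150,000,000: $36,042,000.

$36,000,000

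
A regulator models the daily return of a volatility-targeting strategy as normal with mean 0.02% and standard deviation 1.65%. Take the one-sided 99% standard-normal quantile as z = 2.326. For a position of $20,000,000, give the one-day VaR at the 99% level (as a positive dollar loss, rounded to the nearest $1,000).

VaR = −μ + z·σ = −(0.02%) + 2.326 × 1.65% = 3.818%.
On $20,000,000: 0.03818 × $20,000,000 = $763,600.

$764,000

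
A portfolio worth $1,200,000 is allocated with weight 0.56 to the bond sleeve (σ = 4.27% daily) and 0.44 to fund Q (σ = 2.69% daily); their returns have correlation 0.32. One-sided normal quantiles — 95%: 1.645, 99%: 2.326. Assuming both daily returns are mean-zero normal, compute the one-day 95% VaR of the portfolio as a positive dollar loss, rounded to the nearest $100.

σ_p² = 0.56²·4.27² + 0.44²·2.69² + 2·0.32·0.56·0.44·4.27·2.69 = 8.9301 (%²).
σ_p = √8.9301 = 2.988%.
VaR = 1.645 × 2.988% = 4.915%; on $1,200,000 that is $58,980.

$59,000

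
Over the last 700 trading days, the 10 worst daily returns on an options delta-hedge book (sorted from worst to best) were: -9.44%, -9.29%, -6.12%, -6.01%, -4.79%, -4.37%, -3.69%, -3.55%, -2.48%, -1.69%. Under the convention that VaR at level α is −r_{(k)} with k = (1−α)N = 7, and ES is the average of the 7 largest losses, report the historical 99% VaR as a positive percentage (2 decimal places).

3.69%

k = 7; the 7th lowest return is -3.69%, so VaR = 3.69%.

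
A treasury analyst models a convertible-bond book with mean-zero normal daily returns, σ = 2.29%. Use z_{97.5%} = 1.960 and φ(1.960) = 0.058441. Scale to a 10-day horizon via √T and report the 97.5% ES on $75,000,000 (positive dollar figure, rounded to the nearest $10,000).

σ_{10d} = 2.29% × √10 = 7.242%.
ES multiplier = φ(z)/(1−α) = 0.058441/0.025 = 2.338.
ES = 7.242% × 2.338 = 16.932%; on $75,000,000: $12,699,000.

$12,700,000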